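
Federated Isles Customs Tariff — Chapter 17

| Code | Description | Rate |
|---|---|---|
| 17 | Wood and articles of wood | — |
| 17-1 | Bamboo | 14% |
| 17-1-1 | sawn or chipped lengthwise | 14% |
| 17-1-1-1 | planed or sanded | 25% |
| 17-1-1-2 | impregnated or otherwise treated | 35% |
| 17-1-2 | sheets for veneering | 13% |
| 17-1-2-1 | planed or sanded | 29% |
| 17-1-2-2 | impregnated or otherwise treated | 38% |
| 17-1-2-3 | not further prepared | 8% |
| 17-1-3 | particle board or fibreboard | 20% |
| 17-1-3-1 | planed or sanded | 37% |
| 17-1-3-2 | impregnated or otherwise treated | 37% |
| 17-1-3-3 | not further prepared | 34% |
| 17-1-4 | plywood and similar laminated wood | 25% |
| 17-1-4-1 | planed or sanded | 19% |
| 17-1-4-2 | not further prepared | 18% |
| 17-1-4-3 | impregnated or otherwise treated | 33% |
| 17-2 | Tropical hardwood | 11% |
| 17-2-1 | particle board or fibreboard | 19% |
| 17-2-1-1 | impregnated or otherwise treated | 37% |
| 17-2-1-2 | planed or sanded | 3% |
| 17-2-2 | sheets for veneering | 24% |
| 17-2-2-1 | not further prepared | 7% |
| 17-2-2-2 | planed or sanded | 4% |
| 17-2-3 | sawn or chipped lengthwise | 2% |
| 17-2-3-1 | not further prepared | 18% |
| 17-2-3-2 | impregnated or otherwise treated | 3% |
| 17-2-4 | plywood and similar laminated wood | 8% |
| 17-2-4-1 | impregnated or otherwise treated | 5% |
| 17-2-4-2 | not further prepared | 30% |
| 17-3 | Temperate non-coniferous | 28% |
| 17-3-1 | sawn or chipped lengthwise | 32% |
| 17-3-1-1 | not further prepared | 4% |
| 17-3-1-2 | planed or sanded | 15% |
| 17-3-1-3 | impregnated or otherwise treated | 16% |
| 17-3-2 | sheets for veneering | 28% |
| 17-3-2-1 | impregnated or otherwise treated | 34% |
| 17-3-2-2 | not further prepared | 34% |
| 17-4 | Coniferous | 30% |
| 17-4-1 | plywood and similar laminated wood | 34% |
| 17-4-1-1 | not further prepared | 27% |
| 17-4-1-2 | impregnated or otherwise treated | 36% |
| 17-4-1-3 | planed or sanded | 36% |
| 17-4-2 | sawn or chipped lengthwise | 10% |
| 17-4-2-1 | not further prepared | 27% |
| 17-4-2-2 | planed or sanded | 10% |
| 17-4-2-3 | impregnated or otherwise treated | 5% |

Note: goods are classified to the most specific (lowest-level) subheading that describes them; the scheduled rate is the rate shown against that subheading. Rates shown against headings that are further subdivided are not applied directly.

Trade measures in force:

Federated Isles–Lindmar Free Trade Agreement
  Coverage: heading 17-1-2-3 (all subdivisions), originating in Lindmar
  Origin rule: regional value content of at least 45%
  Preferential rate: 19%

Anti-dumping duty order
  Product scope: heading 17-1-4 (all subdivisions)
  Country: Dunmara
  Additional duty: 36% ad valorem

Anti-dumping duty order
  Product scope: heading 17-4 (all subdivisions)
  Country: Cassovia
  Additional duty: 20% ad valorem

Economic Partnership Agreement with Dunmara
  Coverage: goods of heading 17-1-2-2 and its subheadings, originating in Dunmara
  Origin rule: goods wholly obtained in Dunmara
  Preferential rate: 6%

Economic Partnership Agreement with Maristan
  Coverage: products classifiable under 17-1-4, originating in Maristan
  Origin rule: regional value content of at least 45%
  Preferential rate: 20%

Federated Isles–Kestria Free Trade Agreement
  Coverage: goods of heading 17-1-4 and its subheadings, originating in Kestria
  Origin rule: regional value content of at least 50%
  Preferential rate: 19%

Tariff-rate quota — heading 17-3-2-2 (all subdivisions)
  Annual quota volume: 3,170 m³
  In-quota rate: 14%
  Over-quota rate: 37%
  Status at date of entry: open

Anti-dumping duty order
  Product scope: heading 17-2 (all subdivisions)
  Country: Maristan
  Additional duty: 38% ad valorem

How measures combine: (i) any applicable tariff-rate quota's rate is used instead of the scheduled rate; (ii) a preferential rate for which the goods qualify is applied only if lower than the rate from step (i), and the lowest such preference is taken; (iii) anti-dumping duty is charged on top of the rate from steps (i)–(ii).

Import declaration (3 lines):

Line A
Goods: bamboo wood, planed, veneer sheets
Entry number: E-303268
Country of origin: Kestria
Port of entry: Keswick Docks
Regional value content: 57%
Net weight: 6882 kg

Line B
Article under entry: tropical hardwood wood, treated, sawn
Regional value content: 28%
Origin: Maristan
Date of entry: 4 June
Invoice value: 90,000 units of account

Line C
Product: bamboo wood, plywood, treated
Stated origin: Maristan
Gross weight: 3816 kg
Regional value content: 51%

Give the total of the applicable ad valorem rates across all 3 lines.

90%

Line A: bamboo → 17-1; veneer sheets → 17-1-2; planed → 17-1-2-1. Scheduled 29%. Kestria agreement on 17-1-4: 17-1-2-1 not covered. → 29%.
Line B: tropical hardwood → 17-2; sawn → 17-2-3; treated → 17-2-3-2. Scheduled 3%. Maristan agreement on 17-1-4: 17-2-3-2 not covered; anti-dumping (Maristan, 17-2): +38%; total 3% + 38% = 41%. → 41%.
Line C: bamboo → 17-1; plywood → 17-1-4; treated → 17-1-4-3. Scheduled 33%. Maristan agreement on 17-1-4: RVC ≥ 45% → 20% available; preferential 20%. → 20%.
Sum: 29% + 41% + 20% = 90%.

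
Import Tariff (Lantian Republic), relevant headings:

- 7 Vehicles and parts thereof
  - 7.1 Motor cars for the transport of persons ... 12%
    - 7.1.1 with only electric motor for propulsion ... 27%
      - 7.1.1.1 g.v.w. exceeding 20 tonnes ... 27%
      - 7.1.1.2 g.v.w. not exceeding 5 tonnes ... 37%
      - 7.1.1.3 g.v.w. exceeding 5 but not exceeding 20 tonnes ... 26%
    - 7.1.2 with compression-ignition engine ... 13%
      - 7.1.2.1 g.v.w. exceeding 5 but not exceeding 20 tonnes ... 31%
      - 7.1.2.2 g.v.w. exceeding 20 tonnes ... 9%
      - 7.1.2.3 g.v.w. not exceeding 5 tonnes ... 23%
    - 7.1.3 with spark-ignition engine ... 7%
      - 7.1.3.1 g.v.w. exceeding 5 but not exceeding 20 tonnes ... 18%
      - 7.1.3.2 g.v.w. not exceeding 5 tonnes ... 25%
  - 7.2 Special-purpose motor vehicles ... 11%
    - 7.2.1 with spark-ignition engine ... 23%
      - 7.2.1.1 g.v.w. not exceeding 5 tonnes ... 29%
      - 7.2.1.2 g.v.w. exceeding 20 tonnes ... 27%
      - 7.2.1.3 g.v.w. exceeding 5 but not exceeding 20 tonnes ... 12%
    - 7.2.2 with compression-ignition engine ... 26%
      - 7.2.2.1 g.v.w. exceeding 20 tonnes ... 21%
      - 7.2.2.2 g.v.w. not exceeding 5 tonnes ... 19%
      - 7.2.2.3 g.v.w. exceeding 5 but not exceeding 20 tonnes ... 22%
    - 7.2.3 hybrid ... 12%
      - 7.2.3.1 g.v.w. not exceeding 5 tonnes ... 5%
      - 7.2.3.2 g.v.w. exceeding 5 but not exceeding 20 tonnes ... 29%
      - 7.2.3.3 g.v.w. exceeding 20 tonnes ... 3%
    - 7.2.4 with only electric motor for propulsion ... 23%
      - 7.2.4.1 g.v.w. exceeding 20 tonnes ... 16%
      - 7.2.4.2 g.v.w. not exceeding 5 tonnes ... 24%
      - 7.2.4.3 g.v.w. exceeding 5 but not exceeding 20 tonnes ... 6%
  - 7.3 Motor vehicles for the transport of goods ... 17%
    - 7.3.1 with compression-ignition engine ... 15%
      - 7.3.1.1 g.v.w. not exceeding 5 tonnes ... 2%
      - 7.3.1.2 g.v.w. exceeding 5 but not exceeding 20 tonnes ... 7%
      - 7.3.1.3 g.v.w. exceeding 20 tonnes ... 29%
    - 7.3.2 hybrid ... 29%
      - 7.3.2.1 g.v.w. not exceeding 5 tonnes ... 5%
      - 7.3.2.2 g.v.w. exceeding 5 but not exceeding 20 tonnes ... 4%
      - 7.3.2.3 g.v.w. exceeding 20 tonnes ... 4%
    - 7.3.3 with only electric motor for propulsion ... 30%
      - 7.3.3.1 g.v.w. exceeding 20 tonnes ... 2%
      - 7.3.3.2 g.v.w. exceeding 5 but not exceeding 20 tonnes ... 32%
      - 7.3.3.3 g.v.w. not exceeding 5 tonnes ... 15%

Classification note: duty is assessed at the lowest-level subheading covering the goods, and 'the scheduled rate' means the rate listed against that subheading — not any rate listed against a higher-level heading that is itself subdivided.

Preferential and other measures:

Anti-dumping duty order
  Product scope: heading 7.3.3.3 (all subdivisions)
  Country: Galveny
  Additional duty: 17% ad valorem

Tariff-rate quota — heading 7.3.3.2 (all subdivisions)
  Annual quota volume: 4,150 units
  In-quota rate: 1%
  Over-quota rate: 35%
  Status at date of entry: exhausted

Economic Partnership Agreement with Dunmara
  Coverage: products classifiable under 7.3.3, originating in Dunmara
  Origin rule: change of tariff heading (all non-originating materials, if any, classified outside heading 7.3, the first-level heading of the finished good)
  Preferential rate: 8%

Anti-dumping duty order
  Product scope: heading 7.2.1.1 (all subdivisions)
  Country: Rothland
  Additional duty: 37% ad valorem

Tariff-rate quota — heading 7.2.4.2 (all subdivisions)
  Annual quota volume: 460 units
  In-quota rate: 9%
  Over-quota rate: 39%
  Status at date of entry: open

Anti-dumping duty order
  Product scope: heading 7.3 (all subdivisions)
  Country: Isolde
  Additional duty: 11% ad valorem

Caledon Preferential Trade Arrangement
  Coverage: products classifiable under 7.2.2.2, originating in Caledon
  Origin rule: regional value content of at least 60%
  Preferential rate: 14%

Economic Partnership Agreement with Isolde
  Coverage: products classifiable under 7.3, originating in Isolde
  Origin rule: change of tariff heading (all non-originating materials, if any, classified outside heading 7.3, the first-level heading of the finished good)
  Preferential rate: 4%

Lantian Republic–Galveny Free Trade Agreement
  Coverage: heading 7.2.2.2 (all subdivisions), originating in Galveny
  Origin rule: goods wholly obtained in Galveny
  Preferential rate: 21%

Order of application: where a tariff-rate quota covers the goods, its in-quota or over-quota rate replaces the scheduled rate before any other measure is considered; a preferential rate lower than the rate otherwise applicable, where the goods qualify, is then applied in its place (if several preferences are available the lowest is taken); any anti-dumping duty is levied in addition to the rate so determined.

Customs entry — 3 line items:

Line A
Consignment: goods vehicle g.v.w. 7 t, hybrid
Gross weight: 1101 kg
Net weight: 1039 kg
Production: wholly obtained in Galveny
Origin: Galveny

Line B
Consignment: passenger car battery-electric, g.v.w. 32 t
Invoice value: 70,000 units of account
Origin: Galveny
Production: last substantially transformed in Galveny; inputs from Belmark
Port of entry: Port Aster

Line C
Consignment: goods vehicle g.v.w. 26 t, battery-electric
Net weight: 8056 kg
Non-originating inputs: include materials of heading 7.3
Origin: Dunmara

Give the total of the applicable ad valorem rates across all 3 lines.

Line A: goods vehicle → 7.3; hybrid → 7.3.2; g.v.w. 7 t → 7.3.2.2. Scheduled 4%. Galveny agreement on 7.2.2.2: 7.3.2.2 not covered. → 4%.
Line B: passenger car → 7.1; battery-electric → 7.1.1; g.v.w. 32 t → 7.1.1.1. Scheduled 27%. Galveny agreement on 7.2.2.2: 7.1.1.1 not covered. → 27%.
Line C: goods vehicle → 7.3; battery-electric → 7.3.3; g.v.w. 26 t → 7.3.3.1. Scheduled 2%. Dunmara agreement on 7.3.3: CTH not met. → 2%.
Sum: 4% + 27% + 2% = 33%.

33%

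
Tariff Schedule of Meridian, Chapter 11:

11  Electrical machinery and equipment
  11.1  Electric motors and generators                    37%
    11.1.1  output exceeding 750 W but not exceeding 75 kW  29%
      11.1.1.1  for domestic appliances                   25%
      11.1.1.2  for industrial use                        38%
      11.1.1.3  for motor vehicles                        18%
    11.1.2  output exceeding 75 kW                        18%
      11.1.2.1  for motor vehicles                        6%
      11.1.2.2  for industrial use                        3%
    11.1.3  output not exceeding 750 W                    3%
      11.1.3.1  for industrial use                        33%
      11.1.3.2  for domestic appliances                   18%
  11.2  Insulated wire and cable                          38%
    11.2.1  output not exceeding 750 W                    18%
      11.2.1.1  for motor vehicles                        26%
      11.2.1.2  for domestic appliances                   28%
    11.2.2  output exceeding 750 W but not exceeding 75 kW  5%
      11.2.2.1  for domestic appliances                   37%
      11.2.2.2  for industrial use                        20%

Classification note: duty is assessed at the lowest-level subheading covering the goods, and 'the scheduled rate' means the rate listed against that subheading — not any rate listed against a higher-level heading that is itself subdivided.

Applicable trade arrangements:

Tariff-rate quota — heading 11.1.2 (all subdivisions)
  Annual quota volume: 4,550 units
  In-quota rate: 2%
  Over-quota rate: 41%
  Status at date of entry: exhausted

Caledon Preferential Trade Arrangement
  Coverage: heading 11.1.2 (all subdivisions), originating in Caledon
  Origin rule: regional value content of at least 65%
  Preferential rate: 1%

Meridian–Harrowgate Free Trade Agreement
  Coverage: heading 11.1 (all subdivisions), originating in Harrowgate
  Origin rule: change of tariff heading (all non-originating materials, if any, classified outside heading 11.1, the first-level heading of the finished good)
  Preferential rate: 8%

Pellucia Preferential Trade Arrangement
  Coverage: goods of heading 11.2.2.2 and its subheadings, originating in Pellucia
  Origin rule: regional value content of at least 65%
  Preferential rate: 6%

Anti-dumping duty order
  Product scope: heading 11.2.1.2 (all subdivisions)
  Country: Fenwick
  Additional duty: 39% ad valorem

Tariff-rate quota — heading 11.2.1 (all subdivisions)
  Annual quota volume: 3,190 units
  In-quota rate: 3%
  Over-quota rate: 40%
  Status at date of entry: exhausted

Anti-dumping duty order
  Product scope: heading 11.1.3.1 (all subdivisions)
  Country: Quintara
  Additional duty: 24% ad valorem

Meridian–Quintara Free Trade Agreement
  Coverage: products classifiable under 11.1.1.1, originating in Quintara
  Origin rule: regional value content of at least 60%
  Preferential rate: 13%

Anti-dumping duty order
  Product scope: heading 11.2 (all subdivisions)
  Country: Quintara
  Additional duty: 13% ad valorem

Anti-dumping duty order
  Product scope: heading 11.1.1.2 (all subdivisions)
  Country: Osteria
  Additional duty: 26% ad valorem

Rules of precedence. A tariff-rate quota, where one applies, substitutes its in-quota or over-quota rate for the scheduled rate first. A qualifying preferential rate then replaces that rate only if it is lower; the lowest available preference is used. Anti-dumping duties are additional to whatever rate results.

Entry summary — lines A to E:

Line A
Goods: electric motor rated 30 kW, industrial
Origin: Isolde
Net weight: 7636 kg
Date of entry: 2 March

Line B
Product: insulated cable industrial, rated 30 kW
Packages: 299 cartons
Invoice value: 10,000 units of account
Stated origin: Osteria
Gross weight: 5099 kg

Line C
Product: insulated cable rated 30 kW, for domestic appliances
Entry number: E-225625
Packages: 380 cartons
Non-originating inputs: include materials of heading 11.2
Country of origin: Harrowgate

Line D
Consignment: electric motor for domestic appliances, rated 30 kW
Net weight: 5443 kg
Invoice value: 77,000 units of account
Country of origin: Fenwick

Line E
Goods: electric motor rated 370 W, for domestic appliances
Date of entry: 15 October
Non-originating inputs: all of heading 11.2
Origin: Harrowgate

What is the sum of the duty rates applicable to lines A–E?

Line A: electric motor → 11.1; rated 30 kW → 11.1.1; industrial → 11.1.1.2. Scheduled 38%. No special measure applies. → 38%.
Line B: insulated cable → 11.2; rated 30 kW → 11.2.2; industrial → 11.2.2.2. Scheduled 20%. No special measure applies. → 20%.
Line C: insulated cable → 11.2; rated 30 kW → 11.2.2; for domestic appliances → 11.2.2.1. Scheduled 37%. Harrowgate agreement on 11.1: 11.2.2.1 not covered. → 37%.
Line D: electric motor → 11.1; rated 30 kW → 11.1.1; for domestic appliances → 11.1.1.1. Scheduled 25%. No special measure applies. → 25%.
Line E: electric motor → 11.1; rated 370 W → 11.1.3; for domestic appliances → 11.1.3.2. Scheduled 18%. Harrowgate agreement on 11.1: CTH met → 8% available; preferential 8%. → 8%.
Sum: 38% + 20% + 37% + 25% + 8% = 128%.

128%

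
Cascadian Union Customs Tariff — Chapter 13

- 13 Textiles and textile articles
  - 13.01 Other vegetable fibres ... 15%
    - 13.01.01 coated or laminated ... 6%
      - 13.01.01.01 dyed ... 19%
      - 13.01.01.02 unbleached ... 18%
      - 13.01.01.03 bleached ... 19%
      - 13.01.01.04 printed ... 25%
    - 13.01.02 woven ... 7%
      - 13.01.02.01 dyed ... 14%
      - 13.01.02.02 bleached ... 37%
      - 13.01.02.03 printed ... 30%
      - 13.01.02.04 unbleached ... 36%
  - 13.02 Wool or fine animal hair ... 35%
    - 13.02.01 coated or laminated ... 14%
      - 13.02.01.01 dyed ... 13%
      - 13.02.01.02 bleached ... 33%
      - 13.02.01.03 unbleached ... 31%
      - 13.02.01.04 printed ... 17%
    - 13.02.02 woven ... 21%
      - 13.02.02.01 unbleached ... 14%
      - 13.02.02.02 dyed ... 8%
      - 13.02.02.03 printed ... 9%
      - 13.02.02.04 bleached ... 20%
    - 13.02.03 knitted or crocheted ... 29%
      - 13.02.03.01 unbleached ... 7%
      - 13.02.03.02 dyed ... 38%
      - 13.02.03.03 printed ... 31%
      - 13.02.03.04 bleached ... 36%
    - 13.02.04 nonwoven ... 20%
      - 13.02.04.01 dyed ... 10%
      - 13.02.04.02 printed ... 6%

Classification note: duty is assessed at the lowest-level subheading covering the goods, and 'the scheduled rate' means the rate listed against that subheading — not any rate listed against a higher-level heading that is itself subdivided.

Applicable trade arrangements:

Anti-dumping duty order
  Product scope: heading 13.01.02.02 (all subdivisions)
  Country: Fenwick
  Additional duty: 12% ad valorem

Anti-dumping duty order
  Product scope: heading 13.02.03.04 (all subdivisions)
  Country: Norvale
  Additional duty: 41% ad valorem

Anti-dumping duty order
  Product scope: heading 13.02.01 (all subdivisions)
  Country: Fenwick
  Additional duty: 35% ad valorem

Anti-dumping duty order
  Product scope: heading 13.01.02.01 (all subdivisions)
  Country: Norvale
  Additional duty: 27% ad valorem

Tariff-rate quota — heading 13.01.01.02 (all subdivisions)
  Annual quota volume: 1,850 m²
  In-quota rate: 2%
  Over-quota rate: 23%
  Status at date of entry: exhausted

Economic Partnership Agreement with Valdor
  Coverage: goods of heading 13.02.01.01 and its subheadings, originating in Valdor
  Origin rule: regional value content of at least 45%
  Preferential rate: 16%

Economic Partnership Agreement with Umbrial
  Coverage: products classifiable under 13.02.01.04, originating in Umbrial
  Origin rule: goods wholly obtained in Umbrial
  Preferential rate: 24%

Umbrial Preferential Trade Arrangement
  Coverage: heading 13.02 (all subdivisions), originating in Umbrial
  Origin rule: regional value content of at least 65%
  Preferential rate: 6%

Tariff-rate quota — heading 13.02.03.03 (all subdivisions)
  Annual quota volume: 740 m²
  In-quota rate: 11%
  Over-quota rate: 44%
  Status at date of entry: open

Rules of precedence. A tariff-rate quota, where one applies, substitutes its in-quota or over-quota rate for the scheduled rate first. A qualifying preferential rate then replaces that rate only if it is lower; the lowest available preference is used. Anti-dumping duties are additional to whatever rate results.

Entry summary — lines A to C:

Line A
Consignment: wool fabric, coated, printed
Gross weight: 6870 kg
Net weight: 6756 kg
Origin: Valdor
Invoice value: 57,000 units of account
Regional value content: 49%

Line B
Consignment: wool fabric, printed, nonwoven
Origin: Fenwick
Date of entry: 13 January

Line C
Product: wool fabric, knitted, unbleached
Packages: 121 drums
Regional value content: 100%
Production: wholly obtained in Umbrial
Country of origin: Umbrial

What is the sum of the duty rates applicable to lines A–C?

29%

Line A: wool → 13.02; coated → 13.02.01; printed → 13.02.01.04. Scheduled 17%. Valdor agreement on 13.02.01.01: 13.02.01.04 not covered. → 17%.
Line B: wool → 13.02; nonwoven → 13.02.04; printed → 13.02.04.02. Scheduled 6%. No special measure applies. → 6%.
Line C: wool → 13.02; knitted → 13.02.03; unbleached → 13.02.03.01. Scheduled 7%. Umbrial agreement on 13.02.01.04: 13.02.03.01 not covered; Umbrial agreement on 13.02: RVC ≥ 65% → 6% available; preferential 6%. → 6%.
Sum: 17% + 6% + 6% = 29%.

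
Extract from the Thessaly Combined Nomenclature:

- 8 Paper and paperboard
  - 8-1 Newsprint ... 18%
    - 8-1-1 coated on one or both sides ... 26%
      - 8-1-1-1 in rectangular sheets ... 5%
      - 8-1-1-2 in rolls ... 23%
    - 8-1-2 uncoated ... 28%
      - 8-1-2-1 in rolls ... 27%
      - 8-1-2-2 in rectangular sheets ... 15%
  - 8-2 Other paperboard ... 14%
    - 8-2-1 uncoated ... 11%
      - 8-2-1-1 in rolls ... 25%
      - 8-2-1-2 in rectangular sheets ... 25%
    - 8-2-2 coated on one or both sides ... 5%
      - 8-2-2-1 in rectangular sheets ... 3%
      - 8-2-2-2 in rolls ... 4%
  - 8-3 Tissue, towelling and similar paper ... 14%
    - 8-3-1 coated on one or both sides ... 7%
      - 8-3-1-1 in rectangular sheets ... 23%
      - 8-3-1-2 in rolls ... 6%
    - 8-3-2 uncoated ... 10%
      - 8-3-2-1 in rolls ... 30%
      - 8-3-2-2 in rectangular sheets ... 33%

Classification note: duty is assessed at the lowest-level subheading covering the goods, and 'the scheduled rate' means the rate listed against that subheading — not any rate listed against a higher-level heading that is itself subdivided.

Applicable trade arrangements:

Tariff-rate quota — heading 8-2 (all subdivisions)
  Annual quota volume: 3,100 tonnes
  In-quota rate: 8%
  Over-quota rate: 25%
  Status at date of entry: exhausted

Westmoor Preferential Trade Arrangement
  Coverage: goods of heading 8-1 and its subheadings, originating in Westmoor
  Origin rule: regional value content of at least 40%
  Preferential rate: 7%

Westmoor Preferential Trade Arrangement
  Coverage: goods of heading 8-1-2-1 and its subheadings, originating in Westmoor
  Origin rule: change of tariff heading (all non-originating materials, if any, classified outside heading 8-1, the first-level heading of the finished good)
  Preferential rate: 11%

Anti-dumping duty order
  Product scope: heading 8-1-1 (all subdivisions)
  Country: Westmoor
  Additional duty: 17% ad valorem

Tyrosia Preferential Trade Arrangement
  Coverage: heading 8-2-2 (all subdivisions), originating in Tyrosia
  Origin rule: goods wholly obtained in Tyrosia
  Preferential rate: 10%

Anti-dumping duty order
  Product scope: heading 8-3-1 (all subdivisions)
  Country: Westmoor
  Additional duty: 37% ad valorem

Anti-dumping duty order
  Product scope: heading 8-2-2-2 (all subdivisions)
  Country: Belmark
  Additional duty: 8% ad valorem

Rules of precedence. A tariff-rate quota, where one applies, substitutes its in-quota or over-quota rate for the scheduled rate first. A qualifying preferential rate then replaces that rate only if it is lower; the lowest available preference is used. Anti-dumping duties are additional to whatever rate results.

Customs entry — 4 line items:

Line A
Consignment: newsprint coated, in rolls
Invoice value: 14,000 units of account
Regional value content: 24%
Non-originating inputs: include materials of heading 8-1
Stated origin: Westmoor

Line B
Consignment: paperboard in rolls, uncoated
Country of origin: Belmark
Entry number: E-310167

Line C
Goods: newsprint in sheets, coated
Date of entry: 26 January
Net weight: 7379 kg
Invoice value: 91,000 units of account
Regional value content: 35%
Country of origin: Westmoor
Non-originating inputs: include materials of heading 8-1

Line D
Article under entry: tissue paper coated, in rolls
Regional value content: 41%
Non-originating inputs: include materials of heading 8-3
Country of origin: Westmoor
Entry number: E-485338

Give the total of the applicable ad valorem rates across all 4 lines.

130%

Line A: newsprint → 8-1; coated → 8-1-1; in rolls → 8-1-1-2. Scheduled 23%. Westmoor agreement on 8-1: RVC < 40%; Westmoor agreement on 8-1-2-1: 8-1-1-2 not covered; anti-dumping (Westmoor, 8-1-1): +17%; total 23% + 17% = 40%. → 40%.
Line B: paperboard → 8-2; uncoated → 8-2-1; in rolls → 8-2-1-1. Scheduled 25%. quota on 8-2 exhausted → over-quota 25%. → 25%.
Line C: newsprint → 8-1; coated → 8-1-1; in sheets → 8-1-1-1. Scheduled 5%. Westmoor agreement on 8-1: RVC < 40%; Westmoor agreement on 8-1-2-1: 8-1-1-1 not covered; anti-dumping (Westmoor, 8-1-1): +17%; total 5% + 17% = 22%. → 22%.
Line D: tissue paper → 8-3; coated → 8-3-1; in rolls → 8-3-1-2. Scheduled 6%. Westmoor agreement on 8-1: 8-3-1-2 not covered; Westmoor agreement on 8-1-2-1: 8-3-1-2 not covered; anti-dumping (Westmoor, 8-3-1): +37%; total 6% + 37% = 43%. → 43%.
Sum: 40% + 25% + 22% + 43% = 130%.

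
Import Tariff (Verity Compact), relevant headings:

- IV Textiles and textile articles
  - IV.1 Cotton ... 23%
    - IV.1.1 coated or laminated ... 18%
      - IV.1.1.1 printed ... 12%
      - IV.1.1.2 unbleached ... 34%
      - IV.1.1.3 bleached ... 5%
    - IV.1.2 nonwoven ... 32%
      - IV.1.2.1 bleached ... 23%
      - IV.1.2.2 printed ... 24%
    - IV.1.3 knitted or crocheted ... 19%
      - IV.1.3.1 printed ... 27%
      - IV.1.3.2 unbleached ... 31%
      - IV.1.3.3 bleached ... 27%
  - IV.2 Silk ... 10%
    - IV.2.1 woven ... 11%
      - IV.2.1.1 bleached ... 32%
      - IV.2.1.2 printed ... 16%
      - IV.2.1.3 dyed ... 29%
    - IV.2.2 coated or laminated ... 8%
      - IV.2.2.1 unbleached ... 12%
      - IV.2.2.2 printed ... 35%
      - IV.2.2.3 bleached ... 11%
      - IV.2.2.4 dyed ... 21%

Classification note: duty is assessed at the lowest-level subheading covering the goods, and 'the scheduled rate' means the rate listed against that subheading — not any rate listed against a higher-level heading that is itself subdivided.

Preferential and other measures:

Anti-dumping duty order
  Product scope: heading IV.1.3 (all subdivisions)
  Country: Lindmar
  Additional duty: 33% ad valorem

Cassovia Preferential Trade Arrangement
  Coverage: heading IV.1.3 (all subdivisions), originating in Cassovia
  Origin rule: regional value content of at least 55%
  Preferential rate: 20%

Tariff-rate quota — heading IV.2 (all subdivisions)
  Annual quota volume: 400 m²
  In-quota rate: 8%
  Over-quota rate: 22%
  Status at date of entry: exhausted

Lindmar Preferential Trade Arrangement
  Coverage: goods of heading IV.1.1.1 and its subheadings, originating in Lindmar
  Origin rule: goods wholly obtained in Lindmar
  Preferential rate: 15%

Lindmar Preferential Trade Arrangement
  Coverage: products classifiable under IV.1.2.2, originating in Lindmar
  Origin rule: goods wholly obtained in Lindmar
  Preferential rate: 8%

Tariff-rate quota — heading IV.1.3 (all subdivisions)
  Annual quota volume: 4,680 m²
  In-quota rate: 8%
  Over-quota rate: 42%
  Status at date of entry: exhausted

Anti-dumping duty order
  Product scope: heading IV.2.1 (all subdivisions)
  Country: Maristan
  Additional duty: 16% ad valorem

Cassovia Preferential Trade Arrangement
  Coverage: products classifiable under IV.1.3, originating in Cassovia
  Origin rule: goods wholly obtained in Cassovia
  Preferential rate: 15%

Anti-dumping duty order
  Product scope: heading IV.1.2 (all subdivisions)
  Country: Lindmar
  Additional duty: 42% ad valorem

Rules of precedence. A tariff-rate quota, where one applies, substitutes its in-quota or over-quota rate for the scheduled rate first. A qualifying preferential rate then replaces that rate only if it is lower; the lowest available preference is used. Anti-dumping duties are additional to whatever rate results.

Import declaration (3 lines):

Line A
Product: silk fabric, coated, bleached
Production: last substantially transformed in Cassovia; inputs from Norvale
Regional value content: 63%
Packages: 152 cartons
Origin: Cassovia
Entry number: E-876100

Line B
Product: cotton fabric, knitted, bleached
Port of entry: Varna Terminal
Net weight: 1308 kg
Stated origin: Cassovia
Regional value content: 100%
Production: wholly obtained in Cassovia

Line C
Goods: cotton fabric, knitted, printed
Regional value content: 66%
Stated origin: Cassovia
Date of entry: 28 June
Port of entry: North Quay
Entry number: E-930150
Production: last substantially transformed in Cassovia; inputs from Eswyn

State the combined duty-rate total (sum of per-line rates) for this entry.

57%

Line A: silk → IV.2; coated → IV.2.2; bleached → IV.2.2.3. Scheduled 11%. quota on IV.2 exhausted → over-quota 22%; Cassovia agreement on IV.1.3: IV.2.2.3 not covered; Cassovia agreement on IV.1.3: IV.2.2.3 not covered. → 22%.
Line B: cotton → IV.1; knitted → IV.1.3; bleached → IV.1.3.3. Scheduled 27%. quota on IV.1.3 exhausted → over-quota 42%; Cassovia agreement on IV.1.3: RVC ≥ 55% → 20% available; Cassovia agreement on IV.1.3: wholly obtained → 15% available; preferential 15%. → 15%.
Line C: cotton → IV.1; knitted → IV.1.3; printed → IV.1.3.1. Scheduled 27%. quota on IV.1.3 exhausted → over-quota 42%; Cassovia agreement on IV.1.3: RVC ≥ 55% → 20% available; Cassovia agreement on IV.1.3: not wholly obtained; preferential 20%. → 20%.
Sum: 22% + 15% + 20% = 57%.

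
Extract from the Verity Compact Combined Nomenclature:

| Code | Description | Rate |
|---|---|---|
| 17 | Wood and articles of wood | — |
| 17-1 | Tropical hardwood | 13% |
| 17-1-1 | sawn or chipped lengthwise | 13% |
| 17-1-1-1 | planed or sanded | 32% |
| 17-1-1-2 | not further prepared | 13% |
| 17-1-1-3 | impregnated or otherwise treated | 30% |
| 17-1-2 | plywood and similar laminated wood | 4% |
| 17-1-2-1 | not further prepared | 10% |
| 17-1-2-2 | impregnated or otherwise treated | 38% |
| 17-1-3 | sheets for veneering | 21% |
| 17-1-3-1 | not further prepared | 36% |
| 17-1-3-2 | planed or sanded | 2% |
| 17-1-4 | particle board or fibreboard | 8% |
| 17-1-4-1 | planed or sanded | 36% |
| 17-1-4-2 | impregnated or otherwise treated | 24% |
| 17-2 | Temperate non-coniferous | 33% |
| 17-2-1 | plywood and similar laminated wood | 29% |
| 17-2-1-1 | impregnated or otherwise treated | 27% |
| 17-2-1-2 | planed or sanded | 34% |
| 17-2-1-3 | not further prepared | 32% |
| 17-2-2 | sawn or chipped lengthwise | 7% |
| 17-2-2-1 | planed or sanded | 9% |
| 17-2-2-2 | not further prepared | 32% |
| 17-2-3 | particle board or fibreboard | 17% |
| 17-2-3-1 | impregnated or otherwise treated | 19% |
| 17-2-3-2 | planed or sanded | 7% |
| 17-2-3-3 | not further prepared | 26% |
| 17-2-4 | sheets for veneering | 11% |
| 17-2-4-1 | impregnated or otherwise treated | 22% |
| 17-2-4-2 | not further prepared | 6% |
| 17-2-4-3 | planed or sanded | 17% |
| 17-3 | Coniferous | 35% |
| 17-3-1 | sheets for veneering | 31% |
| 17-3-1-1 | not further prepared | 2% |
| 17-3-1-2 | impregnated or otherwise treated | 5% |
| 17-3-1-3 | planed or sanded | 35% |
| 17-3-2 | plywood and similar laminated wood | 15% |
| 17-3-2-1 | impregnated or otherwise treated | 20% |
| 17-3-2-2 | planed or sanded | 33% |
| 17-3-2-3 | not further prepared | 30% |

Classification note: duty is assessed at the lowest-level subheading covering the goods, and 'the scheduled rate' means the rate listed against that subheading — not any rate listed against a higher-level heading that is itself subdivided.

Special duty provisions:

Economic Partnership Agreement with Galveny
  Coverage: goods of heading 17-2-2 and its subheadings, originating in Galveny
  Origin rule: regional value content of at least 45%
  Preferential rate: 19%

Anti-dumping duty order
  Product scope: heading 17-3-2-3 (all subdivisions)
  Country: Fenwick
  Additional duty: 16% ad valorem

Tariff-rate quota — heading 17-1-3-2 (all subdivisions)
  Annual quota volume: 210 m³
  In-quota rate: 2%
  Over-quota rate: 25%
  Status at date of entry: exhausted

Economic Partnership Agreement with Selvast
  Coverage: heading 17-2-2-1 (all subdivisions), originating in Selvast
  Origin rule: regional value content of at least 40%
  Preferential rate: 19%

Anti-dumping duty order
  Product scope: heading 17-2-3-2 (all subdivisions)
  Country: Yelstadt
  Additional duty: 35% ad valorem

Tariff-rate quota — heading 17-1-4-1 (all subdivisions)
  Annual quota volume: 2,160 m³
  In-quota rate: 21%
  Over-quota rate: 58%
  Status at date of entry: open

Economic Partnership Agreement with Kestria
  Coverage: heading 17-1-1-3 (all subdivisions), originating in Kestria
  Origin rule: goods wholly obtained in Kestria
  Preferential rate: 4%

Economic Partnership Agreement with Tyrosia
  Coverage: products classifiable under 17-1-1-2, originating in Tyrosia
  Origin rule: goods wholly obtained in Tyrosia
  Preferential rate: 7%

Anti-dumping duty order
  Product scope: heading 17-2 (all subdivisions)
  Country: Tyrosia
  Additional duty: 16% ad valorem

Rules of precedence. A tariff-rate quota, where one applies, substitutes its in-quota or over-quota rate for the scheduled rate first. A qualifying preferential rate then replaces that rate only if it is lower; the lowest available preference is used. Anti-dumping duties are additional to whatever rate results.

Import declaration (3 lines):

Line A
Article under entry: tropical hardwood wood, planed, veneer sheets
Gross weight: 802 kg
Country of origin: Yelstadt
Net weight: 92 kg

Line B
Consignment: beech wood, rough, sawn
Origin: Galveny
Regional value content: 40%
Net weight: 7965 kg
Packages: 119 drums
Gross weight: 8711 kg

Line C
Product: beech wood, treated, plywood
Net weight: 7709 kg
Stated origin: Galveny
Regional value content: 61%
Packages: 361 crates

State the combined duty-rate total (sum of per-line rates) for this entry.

Line A: tropical hardwood → 17-1; veneer sheets → 17-1-3; planed → 17-1-3-2. Scheduled 2%. quota on 17-1-3-2 exhausted → over-quota 25%. → 25%.
Line B: beech → 17-2; sawn → 17-2-2; rough → 17-2-2-2. Scheduled 32%. Galveny agreement on 17-2-2: RVC < 45%. → 32%.
Line C: beech → 17-2; plywood → 17-2-1; treated → 17-2-1-1. Scheduled 27%. Galveny agreement on 17-2-2: 17-2-1-1 not covered. → 27%.
Sum: 25% + 32% + 27% = 84%.

84%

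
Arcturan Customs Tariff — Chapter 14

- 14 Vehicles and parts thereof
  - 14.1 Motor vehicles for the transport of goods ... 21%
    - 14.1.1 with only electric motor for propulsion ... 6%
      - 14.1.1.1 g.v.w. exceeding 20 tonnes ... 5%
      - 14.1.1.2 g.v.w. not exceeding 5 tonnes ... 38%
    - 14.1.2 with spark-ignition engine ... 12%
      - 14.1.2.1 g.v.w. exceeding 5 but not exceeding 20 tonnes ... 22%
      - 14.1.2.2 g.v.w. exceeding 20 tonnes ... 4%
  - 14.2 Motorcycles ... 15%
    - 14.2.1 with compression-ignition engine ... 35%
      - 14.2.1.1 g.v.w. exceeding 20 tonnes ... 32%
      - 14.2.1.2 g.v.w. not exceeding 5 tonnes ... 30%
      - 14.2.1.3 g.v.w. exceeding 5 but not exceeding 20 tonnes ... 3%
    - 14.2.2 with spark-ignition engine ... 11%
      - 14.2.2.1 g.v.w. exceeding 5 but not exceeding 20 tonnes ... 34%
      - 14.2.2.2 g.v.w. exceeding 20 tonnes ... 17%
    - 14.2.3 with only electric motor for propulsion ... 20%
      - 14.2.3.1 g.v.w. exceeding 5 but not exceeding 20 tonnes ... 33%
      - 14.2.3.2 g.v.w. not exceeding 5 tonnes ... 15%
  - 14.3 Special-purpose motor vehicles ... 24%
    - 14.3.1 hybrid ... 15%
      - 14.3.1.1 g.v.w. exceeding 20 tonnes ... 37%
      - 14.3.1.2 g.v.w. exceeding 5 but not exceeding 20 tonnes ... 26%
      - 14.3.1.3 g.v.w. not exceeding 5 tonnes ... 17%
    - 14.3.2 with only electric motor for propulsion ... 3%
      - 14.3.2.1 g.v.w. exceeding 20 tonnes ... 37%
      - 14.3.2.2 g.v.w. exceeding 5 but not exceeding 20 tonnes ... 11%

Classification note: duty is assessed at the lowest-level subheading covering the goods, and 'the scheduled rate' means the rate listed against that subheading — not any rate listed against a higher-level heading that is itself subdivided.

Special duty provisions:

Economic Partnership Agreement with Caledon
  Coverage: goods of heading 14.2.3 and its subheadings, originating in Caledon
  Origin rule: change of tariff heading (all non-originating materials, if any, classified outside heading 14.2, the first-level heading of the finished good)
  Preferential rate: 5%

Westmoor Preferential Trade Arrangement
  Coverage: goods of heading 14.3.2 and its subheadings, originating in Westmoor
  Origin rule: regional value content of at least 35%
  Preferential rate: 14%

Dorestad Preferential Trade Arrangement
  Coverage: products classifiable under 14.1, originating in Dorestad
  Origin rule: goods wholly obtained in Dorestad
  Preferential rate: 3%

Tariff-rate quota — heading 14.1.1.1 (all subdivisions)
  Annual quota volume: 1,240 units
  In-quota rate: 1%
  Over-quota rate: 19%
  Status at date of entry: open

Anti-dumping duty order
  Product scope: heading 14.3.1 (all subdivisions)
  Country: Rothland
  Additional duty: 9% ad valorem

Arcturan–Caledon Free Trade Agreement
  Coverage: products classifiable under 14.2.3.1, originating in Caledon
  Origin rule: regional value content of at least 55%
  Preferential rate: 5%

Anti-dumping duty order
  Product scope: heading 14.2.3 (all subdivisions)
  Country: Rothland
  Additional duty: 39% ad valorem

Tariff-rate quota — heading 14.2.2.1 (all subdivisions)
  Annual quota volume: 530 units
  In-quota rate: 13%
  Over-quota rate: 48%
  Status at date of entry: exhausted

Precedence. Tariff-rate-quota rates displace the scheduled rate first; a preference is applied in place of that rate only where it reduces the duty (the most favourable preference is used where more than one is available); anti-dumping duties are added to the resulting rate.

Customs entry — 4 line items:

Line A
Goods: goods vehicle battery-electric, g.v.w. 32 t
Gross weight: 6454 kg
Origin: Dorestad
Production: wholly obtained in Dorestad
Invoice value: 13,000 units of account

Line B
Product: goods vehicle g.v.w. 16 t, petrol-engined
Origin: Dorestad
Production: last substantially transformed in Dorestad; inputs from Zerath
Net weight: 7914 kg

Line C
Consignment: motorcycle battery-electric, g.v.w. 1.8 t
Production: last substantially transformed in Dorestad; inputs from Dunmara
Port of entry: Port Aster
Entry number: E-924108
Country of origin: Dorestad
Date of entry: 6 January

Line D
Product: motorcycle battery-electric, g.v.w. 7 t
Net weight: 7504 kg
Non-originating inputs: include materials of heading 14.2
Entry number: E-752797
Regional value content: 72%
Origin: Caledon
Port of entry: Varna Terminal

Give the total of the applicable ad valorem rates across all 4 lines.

43%

Line A: goods vehicle → 14.1; battery-electric → 14.1.1; g.v.w. 32 t → 14.1.1.1. Scheduled 5%. quota on 14.1.1.1 open → in-quota 1%; Dorestad agreement on 14.1: wholly obtained → 3% available; preference 3% not lower than 1% → no reduction. → 1%.
Line B: goods vehicle → 14.1; petrol-engined → 14.1.2; g.v.w. 16 t → 14.1.2.1. Scheduled 22%. Dorestad agreement on 14.1: not wholly obtained. → 22%.
Line C: motorcycle → 14.2; battery-electric → 14.2.3; g.v.w. 1.8 t → 14.2.3.2. Scheduled 15%. Dorestad agreement on 14.1: 14.2.3.2 not covered. → 15%.
Line D: motorcycle → 14.2; battery-electric → 14.2.3; g.v.w. 7 t → 14.2.3.1. Scheduled 33%. Caledon agreement on 14.2.3: CTH not met; Caledon agreement on 14.2.3.1: RVC ≥ 55% → 5% available; preferential 5%. → 5%.
Sum: 1% + 22% + 15% + 5% = 43%.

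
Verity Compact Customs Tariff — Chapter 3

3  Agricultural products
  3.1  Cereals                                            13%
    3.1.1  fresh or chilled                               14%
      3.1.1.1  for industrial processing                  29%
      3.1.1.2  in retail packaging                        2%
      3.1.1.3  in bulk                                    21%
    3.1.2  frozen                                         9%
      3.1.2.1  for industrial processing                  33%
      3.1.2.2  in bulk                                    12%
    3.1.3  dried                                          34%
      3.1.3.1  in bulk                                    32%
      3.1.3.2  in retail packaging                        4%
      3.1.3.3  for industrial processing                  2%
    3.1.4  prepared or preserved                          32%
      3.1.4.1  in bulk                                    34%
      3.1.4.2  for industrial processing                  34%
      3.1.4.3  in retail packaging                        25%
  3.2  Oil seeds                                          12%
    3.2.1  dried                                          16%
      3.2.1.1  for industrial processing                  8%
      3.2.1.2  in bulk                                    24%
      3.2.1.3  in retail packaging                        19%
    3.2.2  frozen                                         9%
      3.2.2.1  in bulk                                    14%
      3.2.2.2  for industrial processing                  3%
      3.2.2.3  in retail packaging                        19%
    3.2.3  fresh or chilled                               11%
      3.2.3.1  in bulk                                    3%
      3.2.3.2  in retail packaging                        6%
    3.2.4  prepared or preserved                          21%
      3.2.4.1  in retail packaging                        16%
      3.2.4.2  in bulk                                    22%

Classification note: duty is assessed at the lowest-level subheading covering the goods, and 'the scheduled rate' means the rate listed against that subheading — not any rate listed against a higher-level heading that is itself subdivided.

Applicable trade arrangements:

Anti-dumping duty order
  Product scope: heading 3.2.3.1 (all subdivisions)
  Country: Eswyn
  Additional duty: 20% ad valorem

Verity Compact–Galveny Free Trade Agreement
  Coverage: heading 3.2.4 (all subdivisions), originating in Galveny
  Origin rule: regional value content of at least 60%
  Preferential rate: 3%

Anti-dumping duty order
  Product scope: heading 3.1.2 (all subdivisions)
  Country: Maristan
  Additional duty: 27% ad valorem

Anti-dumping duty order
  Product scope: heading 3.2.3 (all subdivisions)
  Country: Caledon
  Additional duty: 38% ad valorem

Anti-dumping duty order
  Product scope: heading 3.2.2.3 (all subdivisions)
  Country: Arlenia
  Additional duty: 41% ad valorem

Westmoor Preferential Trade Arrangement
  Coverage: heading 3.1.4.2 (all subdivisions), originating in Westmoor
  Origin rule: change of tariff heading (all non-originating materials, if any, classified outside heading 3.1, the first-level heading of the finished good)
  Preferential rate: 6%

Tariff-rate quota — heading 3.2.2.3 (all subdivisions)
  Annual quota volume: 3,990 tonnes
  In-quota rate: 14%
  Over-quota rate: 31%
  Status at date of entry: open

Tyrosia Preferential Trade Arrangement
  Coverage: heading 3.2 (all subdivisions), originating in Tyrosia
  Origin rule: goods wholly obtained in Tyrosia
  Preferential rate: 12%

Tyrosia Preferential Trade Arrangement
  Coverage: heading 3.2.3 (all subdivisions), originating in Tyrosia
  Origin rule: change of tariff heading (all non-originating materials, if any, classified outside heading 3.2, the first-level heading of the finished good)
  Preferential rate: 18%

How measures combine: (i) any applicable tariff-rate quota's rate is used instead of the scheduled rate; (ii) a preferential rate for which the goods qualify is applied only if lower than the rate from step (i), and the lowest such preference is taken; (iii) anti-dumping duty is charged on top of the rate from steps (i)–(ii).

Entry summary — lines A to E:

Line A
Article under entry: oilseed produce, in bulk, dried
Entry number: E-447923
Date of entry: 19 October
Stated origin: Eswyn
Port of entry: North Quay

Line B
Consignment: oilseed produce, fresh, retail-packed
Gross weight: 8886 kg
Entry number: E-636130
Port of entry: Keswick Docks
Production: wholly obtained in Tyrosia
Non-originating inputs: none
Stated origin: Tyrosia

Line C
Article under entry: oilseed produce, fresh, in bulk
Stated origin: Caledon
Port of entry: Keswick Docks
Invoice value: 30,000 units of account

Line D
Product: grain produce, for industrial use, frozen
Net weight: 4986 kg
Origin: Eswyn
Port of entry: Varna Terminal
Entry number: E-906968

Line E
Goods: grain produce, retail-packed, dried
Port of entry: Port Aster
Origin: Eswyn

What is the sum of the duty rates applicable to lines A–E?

108%

Line A: oilseed → 3.2; dried → 3.2.1; in bulk → 3.2.1.2. Scheduled 24%. No special measure applies. → 24%.
Line B: oilseed → 3.2; fresh → 3.2.3; retail-packed → 3.2.3.2. Scheduled 6%. Tyrosia agreement on 3.2: wholly obtained → 12% available; Tyrosia agreement on 3.2.3: CTH met → 18% available; preference 12% not lower than 6% → no reduction. → 6%.
Line C: oilseed → 3.2; fresh → 3.2.3; in bulk → 3.2.3.1. Scheduled 3%. anti-dumping (Caledon, 3.2.3): +38%; total 3% + 38% = 41%. → 41%.
Line D: grain → 3.1; frozen → 3.1.2; for industrial use → 3.1.2.1. Scheduled 33%. No special measure applies. → 33%.
Line E: grain → 3.1; dried → 3.1.3; retail-packed → 3.1.3.2. Scheduled 4%. No special measure applies. → 4%.
Sum: 24% + 6% + 41% + 33% + 4% = 108%.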